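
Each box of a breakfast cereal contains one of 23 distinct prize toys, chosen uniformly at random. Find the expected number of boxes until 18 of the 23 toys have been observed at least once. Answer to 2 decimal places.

33.37

With k distinct toys already seen, the next new one arrives after an expected 23/(23-k) boxes.
Sum over k = 0,...,17: E = 23/23 + 23/22 + 23/21 + ... + 23/7 + 23/6 = 33.372.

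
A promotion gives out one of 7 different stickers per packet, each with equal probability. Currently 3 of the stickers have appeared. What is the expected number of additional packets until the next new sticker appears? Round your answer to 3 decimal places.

1.750

The number of packets until the next new sticker is geometric with success probability 4/7, so its mean is 7/4.
E = 7/4 = 1.7500.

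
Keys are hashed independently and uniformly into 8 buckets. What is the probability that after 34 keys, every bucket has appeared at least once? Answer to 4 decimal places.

By inclusion–exclusion over which buckets are missing,
P(all seen) = Σ_{j=0}^{8} (-1)^j C(8,j)((8-j)/8)^34
= 1.00000 - 0.08538 + 0.00158 - 0.00001 + 0.00000 - 0.00000 + 0.00000 - 0.00000 + 0.00000
= 0.91619.

0.9162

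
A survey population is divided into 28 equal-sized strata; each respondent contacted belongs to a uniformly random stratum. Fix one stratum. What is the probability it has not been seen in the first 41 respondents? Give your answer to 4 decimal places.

Each respondent misses the fixed stratum with probability (28-1)/28 = 27/28, independently.
P(still missing after 41) = (27/28)^41 = 0.22513.

0.2251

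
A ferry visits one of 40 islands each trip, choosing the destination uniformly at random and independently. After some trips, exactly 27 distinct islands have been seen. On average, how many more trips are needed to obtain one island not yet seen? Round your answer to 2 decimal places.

The number of trips until the next new island is geometric with success probability 13/40, so its mean is 40/13.
E = 40/13 = 3.077.

3.08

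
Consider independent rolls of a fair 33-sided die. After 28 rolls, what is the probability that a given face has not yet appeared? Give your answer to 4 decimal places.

Each roll misses the fixed face with probability (33-1)/33 = 32/33, independently.
P(still missing after 28) = (32/33)^28 = 0.42248.

0.4225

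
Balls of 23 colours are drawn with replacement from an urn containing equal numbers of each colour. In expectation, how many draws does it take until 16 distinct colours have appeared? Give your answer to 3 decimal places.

With k distinct colours already seen, the next new one arrives after an expected 23/(23-k) draws.
Sum over k = 0,...,15: E = 23/23 + 23/22 + 23/21 + ... + 23/9 + 23/8 = 26.2530.

26.253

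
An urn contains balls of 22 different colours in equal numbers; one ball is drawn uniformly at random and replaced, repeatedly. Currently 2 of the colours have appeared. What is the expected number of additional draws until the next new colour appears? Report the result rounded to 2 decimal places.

Each draw yields a new colour with probability (22-2)/22 = 20/22, so the wait is geometric with mean 22/20.
E = 22/20 = 1.100.

1.10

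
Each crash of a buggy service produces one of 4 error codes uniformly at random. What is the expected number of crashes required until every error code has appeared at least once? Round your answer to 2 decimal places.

8.33

After k distinct error codes have appeared, the next crash gives a new one with probability (4-k)/4, so the expected wait for the (k+1)-th is 4/(4-k).
E[T] = 4/4 + 4/3 + 4/2 + 4/1 = 4·H_{4}.
H_{4} = 2.083, so E[T] = 8.333.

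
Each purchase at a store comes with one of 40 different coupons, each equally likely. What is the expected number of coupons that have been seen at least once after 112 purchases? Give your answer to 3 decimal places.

37.653

For each coupon, P(seen in 112 purchases) = 1 - (39/40)^112 = 0.9413.
By linearity of expectation, E[distinct seen] = 40·(1 - (39/40)^112) = 37.6527.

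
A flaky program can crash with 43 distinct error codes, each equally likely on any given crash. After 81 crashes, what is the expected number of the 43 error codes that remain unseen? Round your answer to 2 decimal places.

For each error code, P(unseen after 81) = (42/43)^81 = 0.149.
By linearity of expectation, E[unseen] = 43·(42/43)^81 = 6.393.

6.39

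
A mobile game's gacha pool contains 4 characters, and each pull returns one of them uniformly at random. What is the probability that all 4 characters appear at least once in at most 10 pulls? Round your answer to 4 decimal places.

Let A_i be the event that character i is missing after 10 pulls. By inclusion–exclusion on the A_i,
P(all seen) = Σ_{j=0}^{4} (-1)^j C(4,j)((4-j)/4)^10
= 1.00000 - 0.22525 + 0.00586 - 0.00000 + 0.00000
= 0.78060.

0.7806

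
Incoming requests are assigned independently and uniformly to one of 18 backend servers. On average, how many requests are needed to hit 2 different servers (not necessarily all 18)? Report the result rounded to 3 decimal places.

With k distinct servers already seen, the next new one arrives after an expected 18/(18-k) requests.
Sum over k = 0,...,1: E = 18/18 + 18/17 = 2.0588.

2.059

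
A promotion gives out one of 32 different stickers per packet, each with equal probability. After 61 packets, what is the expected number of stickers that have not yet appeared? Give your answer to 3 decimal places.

4.614

For each sticker, P(unseen after 61) = (31/32)^61 = 0.1442.
By linearity of expectation, E[unseen] = 32·(31/32)^61 = 4.6139.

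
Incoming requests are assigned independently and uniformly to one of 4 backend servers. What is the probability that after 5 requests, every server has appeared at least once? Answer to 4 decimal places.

0.2344

By inclusion–exclusion over which servers are missing,
P(all seen) = Σ_{j=0}^{4} (-1)^j C(4,j)((4-j)/4)^5
= 1.00000 - 0.94922 + 0.18750 - 0.00391 + 0.00000
= 0.23438.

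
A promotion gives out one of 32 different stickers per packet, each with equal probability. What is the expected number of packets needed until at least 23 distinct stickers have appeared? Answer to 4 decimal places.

39.3449

Going from k to k+1 distinct takes a geometric number of packets with mean 32/(32-k).
Sum over k = 0,...,22: E = 32/32 + 32/31 + 32/30 + ... + 32/11 + 32/10 = 39.34486.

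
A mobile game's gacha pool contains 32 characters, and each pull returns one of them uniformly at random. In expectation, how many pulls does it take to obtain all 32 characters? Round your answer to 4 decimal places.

129.8718

Split into phases: going from k distinct to k+1 distinct takes on average 32/(32-k) pulls.
E[T] = 32/32 + 32/31 + 32/30 + ... + 32/2 + 32/1 = 32·H_{32}.
H_{32} = 4.05850, so E[T] = 129.87185.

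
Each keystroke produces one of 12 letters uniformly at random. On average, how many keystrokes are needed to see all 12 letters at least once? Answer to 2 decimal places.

37.24

Split into phases: going from k distinct to k+1 distinct takes on average 12/(12-k) keystrokes.
E[T] = 12/12 + 12/11 + 12/10 + ... + 12/2 + 12/1 = 12·H_{12}.
H_{12} = 3.103, so E[T] = 37.239.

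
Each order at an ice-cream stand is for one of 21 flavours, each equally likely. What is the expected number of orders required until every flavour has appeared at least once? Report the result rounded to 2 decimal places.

The wait to go from k to k+1 distinct flavours is geometric with mean 21/(21-k).
E[T] = 21/21 + 21/20 + 21/19 + ... + 21/2 + 21/1 = 21·H_{21}.
H_{21} = 3.645, so E[T] = 76.553.

76.55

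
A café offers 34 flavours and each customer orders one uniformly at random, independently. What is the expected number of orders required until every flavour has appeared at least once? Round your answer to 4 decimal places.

140.0191

Split into phases: going from k distinct to k+1 distinct takes on average 34/(34-k) orders.
E[T] = 34/34 + 34/33 + 34/32 + ... + 34/2 + 34/1 = 34·H_{34}.
H_{34} = 4.11821, so E[T] = 140.01914.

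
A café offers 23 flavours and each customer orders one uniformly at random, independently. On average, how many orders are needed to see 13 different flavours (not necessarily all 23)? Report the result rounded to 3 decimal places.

18.522

With k distinct flavours already seen, the next new one arrives after an expected 23/(23-k) orders.
Sum over k = 0,...,12: E = 23/23 + 23/22 + 23/21 + ... + 23/12 + 23/11 = 18.5224.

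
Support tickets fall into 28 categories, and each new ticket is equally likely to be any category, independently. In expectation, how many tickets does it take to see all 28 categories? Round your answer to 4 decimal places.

109.9608

Split into phases: going from k distinct to k+1 distinct takes on average 28/(28-k) tickets.
E[T] = 28/28 + 28/27 + 28/26 + ... + 28/2 + 28/1 = 28·H_{28}.
H_{28} = 3.92717, so E[T] = 109.96079.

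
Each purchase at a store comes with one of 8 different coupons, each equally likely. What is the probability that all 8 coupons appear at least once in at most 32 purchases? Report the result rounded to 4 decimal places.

Let A_i be the event that coupon i is missing after 32 purchases. By inclusion–exclusion on the A_i,
P(all seen) = Σ_{j=0}^{8} (-1)^j C(8,j)((8-j)/8)^32
= 1.00000 - 0.11152 + 0.00281 - 0.00002 + 0.00000 - 0.00000 + 0.00000 - 0.00000 + 0.00000
= 0.89128.

0.8913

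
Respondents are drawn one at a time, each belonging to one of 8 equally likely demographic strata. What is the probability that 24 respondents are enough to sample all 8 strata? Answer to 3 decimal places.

Let A_i be the event that stratum i is missing after 24 respondents. By inclusion–exclusion on the A_i,
P(all seen) = Σ_{j=0}^{8} (-1)^j C(8,j)((8-j)/8)^24
= 1.0000 - 0.3246 + 0.0281 - 0.0007 + 0.0000 - 0.0000 + 0.0000 - 0.0000 + 0.0000
= 0.7028.

0.703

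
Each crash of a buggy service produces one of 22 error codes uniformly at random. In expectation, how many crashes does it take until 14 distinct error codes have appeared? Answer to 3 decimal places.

Going from k to k+1 distinct takes a geometric number of crashes with mean 22/(22-k).
Sum over k = 0,...,13: E = 22/22 + 22/21 + 22/20 + ... + 22/10 + 22/9 = 21.4050.

21.405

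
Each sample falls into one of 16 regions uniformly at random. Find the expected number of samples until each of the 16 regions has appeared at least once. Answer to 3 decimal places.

54.092

After k distinct regions have appeared, the next sample gives a new one with probability (16-k)/16, so the expected wait for the (k+1)-th is 16/(16-k).
E[T] = 16/16 + 16/15 + 16/14 + ... + 16/2 + 16/1 = 16·H_{16}.
H_{16} = 3.3807, so E[T] = 54.0917.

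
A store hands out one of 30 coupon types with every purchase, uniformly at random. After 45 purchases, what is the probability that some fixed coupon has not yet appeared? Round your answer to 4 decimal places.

On each purchase the fixed coupon fails to appear with probability 29/30.
P(still missing after 45) = (29/30)^45 = 0.21750.

0.2175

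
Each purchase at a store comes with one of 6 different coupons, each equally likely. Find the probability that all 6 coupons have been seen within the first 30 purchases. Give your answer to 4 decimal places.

By inclusion–exclusion over which coupons are missing,
P(all seen) = Σ_{j=0}^{6} (-1)^j C(6,j)((6-j)/6)^30
= 1.00000 - 0.02528 + 0.00008 - 0.00000 + 0.00000 - 0.00000 + 0.00000
= 0.97480.

0.9748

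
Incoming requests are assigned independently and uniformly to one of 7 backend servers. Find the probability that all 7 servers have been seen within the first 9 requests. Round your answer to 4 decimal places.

0.0577

By inclusion–exclusion over which servers are missing,
P(all seen) = Σ_{j=0}^{7} (-1)^j C(7,j)((7-j)/7)^9
= 1.00000 - 1.74814 + 1.01641 - 0.22737 + 0.01707 - 0.00027 + 0.00000 - 0.00000
= 0.05770.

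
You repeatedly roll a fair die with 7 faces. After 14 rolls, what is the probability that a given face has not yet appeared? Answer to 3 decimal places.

0.116

Each roll misses the fixed face with probability (7-1)/7 = 6/7, independently.
P(still missing after 14) = (6/7)^14 = 0.1155.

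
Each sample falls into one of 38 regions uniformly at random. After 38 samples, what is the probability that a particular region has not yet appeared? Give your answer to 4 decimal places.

0.3630

Each sample misses the fixed region with probability (38-1)/38 = 37/38, independently.
P(still missing after 38) = (37/38)^38 = 0.36299.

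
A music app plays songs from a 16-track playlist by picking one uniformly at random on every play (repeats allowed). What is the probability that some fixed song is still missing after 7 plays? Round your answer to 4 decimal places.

0.6365

On each play the fixed song fails to appear with probability 15/16.
P(still missing after 7) = (15/16)^7 = 0.63650.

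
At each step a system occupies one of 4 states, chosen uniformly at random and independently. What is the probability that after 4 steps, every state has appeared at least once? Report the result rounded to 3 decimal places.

Let A_i be the event that state i is missing after 4 steps. By inclusion–exclusion on the A_i,
P(all seen) = Σ_{j=0}^{4} (-1)^j C(4,j)((4-j)/4)^4
= 1.0000 - 1.2656 + 0.3750 - 0.0156 + 0.0000
= 0.0938.

0.094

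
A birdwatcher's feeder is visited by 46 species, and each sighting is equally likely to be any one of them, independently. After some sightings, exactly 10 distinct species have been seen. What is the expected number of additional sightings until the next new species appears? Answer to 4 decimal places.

1.2778

The number of sightings until the next new species is geometric with success probability 36/46, so its mean is 46/36.
E = 46/36 = 1.27778.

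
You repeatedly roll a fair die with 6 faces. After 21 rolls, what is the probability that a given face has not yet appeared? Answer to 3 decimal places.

Each roll misses the fixed face with probability (6-1)/6 = 5/6, independently.
P(still missing after 21) = (5/6)^21 = 0.0217.

0.022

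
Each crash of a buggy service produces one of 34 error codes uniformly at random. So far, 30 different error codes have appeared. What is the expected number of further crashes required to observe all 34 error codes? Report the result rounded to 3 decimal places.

70.833

The wait to go from k to k+1 distinct error codes is geometric with mean 34/(34-k).
Sum over k = 30,...,33: E = 34/4 + 34/3 + 34/2 + 34/1 = 70.8333.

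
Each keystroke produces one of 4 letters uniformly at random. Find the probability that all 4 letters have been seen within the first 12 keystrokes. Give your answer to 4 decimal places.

Let A_i be the event that letter i is missing after 12 keystrokes. By inclusion–exclusion on the A_i,
P(all seen) = Σ_{j=0}^{4} (-1)^j C(4,j)((4-j)/4)^12
= 1.00000 - 0.12671 + 0.00146 - 0.00000 + 0.00000
= 0.87476.

0.8748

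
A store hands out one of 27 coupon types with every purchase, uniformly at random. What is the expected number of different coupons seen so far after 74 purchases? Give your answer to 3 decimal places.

25.346

For each coupon, P(seen in 74 purchases) = 1 - (26/27)^74 = 0.9387.
By linearity of expectation, E[distinct seen] = 27·(1 - (26/27)^74) = 25.3462.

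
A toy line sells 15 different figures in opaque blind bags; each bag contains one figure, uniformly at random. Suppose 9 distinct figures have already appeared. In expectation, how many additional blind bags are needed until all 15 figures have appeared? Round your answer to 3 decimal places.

The wait to go from k to k+1 distinct figures is geometric with mean 15/(15-k).
Sum over k = 9,...,14: E = 15/6 + 15/5 + 15/4 + 15/3 + 15/2 + 15/1 = 36.7500.

36.750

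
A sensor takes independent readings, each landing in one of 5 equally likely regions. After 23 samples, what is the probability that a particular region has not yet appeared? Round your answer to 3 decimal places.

0.006

Each sample misses the fixed region with probability (5-1)/5 = 4/5, independently.
P(still missing after 23) = (4/5)^23 = 0.0059.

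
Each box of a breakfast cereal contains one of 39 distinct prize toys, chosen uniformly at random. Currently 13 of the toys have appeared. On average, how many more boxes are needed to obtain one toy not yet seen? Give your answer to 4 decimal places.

1.5000

Each box yields a new toy with probability (39-13)/39 = 26/39, so the wait is geometric with mean 39/26.
E = 39/26 = 1.50000.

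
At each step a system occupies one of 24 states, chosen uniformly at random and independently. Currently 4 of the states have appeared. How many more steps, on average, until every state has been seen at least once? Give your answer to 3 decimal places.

86.346

The wait to go from k to k+1 distinct states is geometric with mean 24/(24-k).
Sum over k = 4,...,23: E = 24/20 + 24/19 + 24/18 + ... + 24/2 + 24/1 = 86.3458.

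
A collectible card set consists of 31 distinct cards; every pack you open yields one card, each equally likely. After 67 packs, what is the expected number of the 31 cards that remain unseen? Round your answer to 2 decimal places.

For each card, P(unseen after 67) = (30/31)^67 = 0.111.
By linearity of expectation, E[unseen] = 31·(30/31)^67 = 3.446.

3.45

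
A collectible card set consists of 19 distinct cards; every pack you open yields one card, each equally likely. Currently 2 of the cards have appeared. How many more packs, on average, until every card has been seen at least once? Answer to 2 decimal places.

65.35

With k distinct cards already seen, the next new one takes an expected 19/(19-k) packs.
Sum over k = 2,...,18: E = 19/17 + 19/16 + 19/15 + ... + 19/2 + 19/1 = 65.351.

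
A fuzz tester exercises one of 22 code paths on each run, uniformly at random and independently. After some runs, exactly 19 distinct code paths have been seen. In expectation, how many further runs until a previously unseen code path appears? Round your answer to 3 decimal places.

7.333

The number of runs until the next new code path is geometric with success probability 3/22, so its mean is 22/3.
E = 22/3 = 7.3333.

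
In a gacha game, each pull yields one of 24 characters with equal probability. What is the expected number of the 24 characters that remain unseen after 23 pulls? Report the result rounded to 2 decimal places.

For each character, P(unseen after 23) = (23/24)^23 = 0.376.
By linearity of expectation, E[unseen] = 24·(23/24)^23 = 9.018.

9.02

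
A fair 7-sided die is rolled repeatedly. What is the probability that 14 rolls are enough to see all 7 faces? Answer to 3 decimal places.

Let A_i be the event that face i is missing after 14 rolls. By inclusion–exclusion on the A_i,
P(all seen) = Σ_{j=0}^{7} (-1)^j C(7,j)((7-j)/7)^14
= 1.0000 - 0.8088 + 0.1890 - 0.0139 + 0.0002 - 0.0000 + 0.0000 - 0.0000
= 0.3666.

0.367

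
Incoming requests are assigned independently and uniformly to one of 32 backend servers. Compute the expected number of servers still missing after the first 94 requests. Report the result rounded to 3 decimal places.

For each server, P(unseen after 94) = (31/32)^94 = 0.0506.
By linearity of expectation, E[unseen] = 32·(31/32)^94 = 1.6183.

1.618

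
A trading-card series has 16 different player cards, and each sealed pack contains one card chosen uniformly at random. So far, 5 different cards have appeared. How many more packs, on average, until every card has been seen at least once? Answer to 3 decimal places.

48.318

With k distinct cards already seen, the next new one takes an expected 16/(16-k) packs.
Sum over k = 5,...,15: E = 16/11 + 16/10 + 16/9 + ... + 16/2 + 16/1 = 48.3180.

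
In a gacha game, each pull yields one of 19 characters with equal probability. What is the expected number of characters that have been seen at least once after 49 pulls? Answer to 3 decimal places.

17.657

For each character, P(seen in 49 pulls) = 1 - (18/19)^49 = 0.9293.
By linearity of expectation, E[distinct seen] = 19·(1 - (18/19)^49) = 17.6567.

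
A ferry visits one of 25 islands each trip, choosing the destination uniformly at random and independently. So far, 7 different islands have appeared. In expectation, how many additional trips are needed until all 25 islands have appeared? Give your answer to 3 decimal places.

87.378

From k distinct to k+1 distinct takes on average 25/(25-k) trips.
Sum over k = 7,...,24: E = 25/18 + 25/17 + 25/16 + ... + 25/2 + 25/1 = 87.3777.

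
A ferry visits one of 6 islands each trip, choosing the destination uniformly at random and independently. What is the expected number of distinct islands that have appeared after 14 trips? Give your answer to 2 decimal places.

For each island, P(seen in 14 trips) = 1 - (5/6)^14 = 0.922.
By linearity of expectation, E[distinct seen] = 6·(1 - (5/6)^14) = 5.533.

5.53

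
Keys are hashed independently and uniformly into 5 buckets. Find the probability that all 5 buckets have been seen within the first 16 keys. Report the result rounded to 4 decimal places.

By inclusion–exclusion over which buckets are missing,
P(all seen) = Σ_{j=0}^{5} (-1)^j C(5,j)((5-j)/5)^16
= 1.00000 - 0.14074 + 0.00282 - 0.00000 + 0.00000 - 0.00000
= 0.86208.

0.8621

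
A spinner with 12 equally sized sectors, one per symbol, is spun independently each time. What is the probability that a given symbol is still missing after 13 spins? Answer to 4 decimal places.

0.3227

On each spin the fixed symbol fails to appear with probability 11/12.
P(still missing after 13) = (11/12)^13 = 0.32266.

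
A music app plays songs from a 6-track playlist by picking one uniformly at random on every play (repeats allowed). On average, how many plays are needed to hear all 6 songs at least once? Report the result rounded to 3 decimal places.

The wait to go from k to k+1 distinct songs is geometric with mean 6/(6-k).
E[T] = 6/6 + 6/5 + 6/4 + 6/3 + 6/2 + 6/1 = 6·H_{6}.
H_{6} = 2.4500, so E[T] = 14.7000.

14.700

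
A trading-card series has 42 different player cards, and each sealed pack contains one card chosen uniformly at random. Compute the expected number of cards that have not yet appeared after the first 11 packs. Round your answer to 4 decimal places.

For each card, P(unseen after 11) = (41/42)^11 = 0.76715.
By linearity of expectation, E[unseen] = 42·(41/42)^11 = 32.22030.

32.2203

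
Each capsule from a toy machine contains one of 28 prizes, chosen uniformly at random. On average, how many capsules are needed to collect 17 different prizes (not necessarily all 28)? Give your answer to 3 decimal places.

25.404

With k distinct prizes already seen, the next new one arrives after an expected 28/(28-k) capsules.
Sum over k = 0,...,16: E = 28/28 + 28/27 + 28/26 + ... + 28/13 + 28/12 = 25.4042.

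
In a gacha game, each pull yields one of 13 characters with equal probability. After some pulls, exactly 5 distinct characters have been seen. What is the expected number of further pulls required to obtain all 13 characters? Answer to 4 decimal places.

From k distinct to k+1 distinct takes on average 13/(13-k) pulls.
Sum over k = 5,...,12: E = 13/8 + 13/7 + 13/6 + ... + 13/2 + 13/1 = 35.33214.

35.3321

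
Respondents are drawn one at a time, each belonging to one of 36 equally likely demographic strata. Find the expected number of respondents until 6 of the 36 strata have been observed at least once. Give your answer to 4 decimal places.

With k distinct strata already seen, the next new one arrives after an expected 36/(36-k) respondents.
Sum over k = 0,...,5: E = 36/36 + 36/35 + 36/34 + 36/33 + 36/32 + 36/31 = 6.46459.

6.4646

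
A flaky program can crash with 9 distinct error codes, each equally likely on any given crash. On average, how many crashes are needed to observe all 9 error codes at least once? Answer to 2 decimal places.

25.46

Split into phases: going from k distinct to k+1 distinct takes on average 9/(9-k) crashes.
E[T] = 9/9 + 9/8 + 9/7 + ... + 9/2 + 9/1 = 9·H_{9}.
H_{9} = 2.829, so E[T] = 25.461.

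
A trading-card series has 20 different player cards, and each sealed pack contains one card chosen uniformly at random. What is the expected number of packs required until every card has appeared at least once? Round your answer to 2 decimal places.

71.95

After k distinct cards have appeared, the next pack gives a new one with probability (20-k)/20, so the expected wait for the (k+1)-th is 20/(20-k).
E[T] = 20/20 + 20/19 + 20/18 + ... + 20/2 + 20/1 = 20·H_{20}.
H_{20} = 3.598, so E[T] = 71.955.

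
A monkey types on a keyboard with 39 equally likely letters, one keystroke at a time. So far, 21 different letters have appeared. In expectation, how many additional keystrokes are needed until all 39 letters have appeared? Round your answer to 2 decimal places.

With k distinct letters already seen, the next new one takes an expected 39/(39-k) keystrokes.
Sum over k = 21,...,38: E = 39/18 + 39/17 + 39/16 + ... + 39/2 + 39/1 = 136.309.

136.31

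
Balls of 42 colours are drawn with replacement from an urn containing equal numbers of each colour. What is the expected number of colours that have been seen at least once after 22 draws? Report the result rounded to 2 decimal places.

For each colour, P(seen in 22 draws) = 1 - (41/42)^22 = 0.411.
By linearity of expectation, E[distinct seen] = 42·(1 - (41/42)^22) = 17.282.

17.28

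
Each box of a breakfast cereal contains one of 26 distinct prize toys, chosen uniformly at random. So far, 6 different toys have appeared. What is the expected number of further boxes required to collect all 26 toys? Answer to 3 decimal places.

93.541

The wait to go from k to k+1 distinct toys is geometric with mean 26/(26-k).
Sum over k = 6,...,25: E = 26/20 + 26/19 + 26/18 + ... + 26/2 + 26/1 = 93.5412.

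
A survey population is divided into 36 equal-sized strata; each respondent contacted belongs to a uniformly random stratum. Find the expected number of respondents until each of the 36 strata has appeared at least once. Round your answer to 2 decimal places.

150.28

The wait to go from k to k+1 distinct strata is geometric with mean 36/(36-k).
E[T] = 36/36 + 36/35 + 36/34 + ... + 36/2 + 36/1 = 36·H_{36}.
H_{36} = 4.175, so E[T] = 150.284.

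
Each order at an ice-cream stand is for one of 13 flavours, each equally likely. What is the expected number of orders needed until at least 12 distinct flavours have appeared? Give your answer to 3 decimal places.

28.342

With k distinct flavours already seen, the next new one arrives after an expected 13/(13-k) orders.
Sum over k = 0,...,11: E = 13/13 + 13/12 + 13/11 + ... + 13/3 + 13/2 = 28.3417.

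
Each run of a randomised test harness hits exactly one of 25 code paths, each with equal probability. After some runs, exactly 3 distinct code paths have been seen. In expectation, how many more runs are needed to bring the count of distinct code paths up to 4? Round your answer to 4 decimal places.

With k distinct code paths already seen, the next new one takes an expected 25/(25-k) runs.
Only the k = 3 term is needed: E = 25/22 = 1.13636.

1.1364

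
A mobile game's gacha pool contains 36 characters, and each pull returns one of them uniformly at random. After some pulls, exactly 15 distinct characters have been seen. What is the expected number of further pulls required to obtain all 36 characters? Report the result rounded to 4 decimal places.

From k distinct to k+1 distinct takes on average 36/(36-k) pulls.
Sum over k = 15,...,35: E = 36/21 + 36/20 + 36/19 + ... + 36/2 + 36/1 = 131.23291.

131.2329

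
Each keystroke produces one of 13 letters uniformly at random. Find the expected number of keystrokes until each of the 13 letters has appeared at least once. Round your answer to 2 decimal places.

41.34

After k distinct letters have appeared, the next keystroke gives a new one with probability (13-k)/13, so the expected wait for the (k+1)-th is 13/(13-k).
E[T] = 13/13 + 13/12 + 13/11 + ... + 13/2 + 13/1 = 13·H_{13}.
H_{13} = 3.180, so E[T] = 41.342.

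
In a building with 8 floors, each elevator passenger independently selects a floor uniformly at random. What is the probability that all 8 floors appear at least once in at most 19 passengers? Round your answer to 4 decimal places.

0.4783

By inclusion–exclusion over which floors are missing,
P(all seen) = Σ_{j=0}^{8} (-1)^j C(8,j)((8-j)/8)^19
= 1.00000 - 0.63277 + 0.11839 - 0.00741 + 0.00013 - 0.00000 + 0.00000 - 0.00000 + 0.00000
= 0.47835.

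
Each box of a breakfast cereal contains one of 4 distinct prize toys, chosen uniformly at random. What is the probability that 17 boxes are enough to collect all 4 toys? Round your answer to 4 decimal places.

0.9700

By inclusion–exclusion over which toys are missing,
P(all seen) = Σ_{j=0}^{4} (-1)^j C(4,j)((4-j)/4)^17
= 1.00000 - 0.03007 + 0.00005 - 0.00000 + 0.00000
= 0.96998.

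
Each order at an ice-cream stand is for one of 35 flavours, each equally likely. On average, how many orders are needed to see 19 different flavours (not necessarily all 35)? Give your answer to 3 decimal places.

Going from k to k+1 distinct takes a geometric number of orders with mean 35/(35-k).
Sum over k = 0,...,18: E = 35/35 + 35/34 + 35/33 + ... + 35/18 + 35/17 = 26.8118.

26.812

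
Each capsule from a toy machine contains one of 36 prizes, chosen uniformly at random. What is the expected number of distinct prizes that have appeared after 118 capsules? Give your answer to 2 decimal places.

For each prize, P(seen in 118 capsules) = 1 - (35/36)^118 = 0.964.
By linearity of expectation, E[distinct seen] = 36·(1 - (35/36)^118) = 34.704.

34.70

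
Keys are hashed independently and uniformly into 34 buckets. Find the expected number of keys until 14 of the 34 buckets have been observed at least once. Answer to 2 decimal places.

Going from k to k+1 distinct takes a geometric number of keys with mean 34/(34-k).
Sum over k = 0,...,13: E = 34/34 + 34/33 + 34/32 + ... + 34/22 + 34/21 = 17.696.

17.70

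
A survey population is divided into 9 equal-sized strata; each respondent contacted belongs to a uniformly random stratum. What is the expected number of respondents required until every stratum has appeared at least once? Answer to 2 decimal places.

After k distinct strata have appeared, the next respondent gives a new one with probability (9-k)/9, so the expected wait for the (k+1)-th is 9/(9-k).
E[T] = 9/9 + 9/8 + 9/7 + ... + 9/2 + 9/1 = 9·H_{9}.
H_{9} = 2.829, so E[T] = 25.461.

25.46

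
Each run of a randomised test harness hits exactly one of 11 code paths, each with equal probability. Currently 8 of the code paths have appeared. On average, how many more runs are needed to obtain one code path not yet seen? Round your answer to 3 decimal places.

Each run yields a new code path with probability (11-8)/11 = 3/11, so the wait is geometric with mean 11/3.
E = 11/3 = 3.6667.

3.667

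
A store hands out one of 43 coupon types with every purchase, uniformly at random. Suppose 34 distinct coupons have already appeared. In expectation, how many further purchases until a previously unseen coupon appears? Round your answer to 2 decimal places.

Each purchase yields a new coupon with probability (43-34)/43 = 9/43, so the wait is geometric with mean 43/9.
E = 43/9 = 4.778.

4.78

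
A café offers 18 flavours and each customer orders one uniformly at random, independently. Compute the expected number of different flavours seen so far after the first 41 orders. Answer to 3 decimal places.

For each flavour, P(seen in 41 orders) = 1 - (17/18)^41 = 0.9040.
By linearity of expectation, E[distinct seen] = 18·(1 - (17/18)^41) = 16.2722.

16.272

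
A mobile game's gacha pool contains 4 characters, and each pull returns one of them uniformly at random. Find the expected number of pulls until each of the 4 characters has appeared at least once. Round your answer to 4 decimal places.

Split into phases: going from k distinct to k+1 distinct takes on average 4/(4-k) pulls.
E[T] = 4/4 + 4/3 + 4/2 + 4/1 = 4·H_{4}.
H_{4} = 2.08333, so E[T] = 8.33333.

8.3333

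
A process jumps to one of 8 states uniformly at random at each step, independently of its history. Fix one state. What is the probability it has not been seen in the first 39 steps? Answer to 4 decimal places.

On each step the fixed state fails to appear with probability 7/8.
P(still missing after 39) = (7/8)^39 = 0.00547.

0.0055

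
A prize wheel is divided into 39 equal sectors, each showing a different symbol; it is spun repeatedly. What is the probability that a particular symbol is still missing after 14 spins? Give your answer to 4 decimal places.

0.6951

Each spin misses the fixed symbol with probability (39-1)/39 = 38/39, independently.
P(still missing after 14) = (38/39)^14 = 0.69513.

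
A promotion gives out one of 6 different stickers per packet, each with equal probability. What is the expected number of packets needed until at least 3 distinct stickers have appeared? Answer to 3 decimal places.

3.700

Going from k to k+1 distinct takes a geometric number of packets with mean 6/(6-k).
Sum over k = 0,...,2: E = 6/6 + 6/5 + 6/4 = 3.7000.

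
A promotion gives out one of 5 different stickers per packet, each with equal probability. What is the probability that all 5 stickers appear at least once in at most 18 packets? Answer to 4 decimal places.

0.9109

Let A_i be the event that sticker i is missing after 18 packets. By inclusion–exclusion on the A_i,
P(all seen) = Σ_{j=0}^{5} (-1)^j C(5,j)((5-j)/5)^18
= 1.00000 - 0.09007 + 0.00102 - 0.00000 + 0.00000 - 0.00000
= 0.91094.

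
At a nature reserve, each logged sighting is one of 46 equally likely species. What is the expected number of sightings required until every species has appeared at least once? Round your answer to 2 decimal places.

After k distinct species have appeared, the next sighting gives a new one with probability (46-k)/46, so the expected wait for the (k+1)-th is 46/(46-k).
E[T] = 46/46 + 46/45 + 46/44 + ... + 46/2 + 46/1 = 46·H_{46}.
H_{46} = 4.417, so E[T] = 203.168.

203.17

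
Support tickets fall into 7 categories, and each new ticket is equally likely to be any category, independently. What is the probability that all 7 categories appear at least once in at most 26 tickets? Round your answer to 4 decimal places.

0.8761

By inclusion–exclusion over which categories are missing,
P(all seen) = Σ_{j=0}^{7} (-1)^j C(7,j)((7-j)/7)^26
= 1.00000 - 0.12720 + 0.00333 - 0.00002 + 0.00000 - 0.00000 + 0.00000 - 0.00000
= 0.87612.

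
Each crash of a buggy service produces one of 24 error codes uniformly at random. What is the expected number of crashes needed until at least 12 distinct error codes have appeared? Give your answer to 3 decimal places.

16.146

With k distinct error codes already seen, the next new one arrives after an expected 24/(24-k) crashes.
Sum over k = 0,...,11: E = 24/24 + 24/23 + 24/22 + ... + 24/14 + 24/13 = 16.1459.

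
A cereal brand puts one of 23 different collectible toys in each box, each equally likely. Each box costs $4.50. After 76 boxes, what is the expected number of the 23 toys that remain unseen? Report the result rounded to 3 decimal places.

0.784

For each toy, P(unseen after 76) = (22/23)^76 = 0.0341.
By linearity of expectation, E[unseen] = 23·(22/23)^76 = 0.7844.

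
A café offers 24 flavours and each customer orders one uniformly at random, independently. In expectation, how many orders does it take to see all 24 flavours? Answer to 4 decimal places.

After k distinct flavours have appeared, the next order gives a new one with probability (24-k)/24, so the expected wait for the (k+1)-th is 24/(24-k).
E[T] = 24/24 + 24/23 + 24/22 + ... + 24/2 + 24/1 = 24·H_{24}.
H_{24} = 3.77596, so E[T] = 90.62300.

90.6230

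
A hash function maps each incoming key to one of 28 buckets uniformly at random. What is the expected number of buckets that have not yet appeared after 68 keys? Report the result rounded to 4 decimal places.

2.3613

For each bucket, P(unseen after 68) = (27/28)^68 = 0.08433.
By linearity of expectation, E[unseen] = 28·(27/28)^68 = 2.36128.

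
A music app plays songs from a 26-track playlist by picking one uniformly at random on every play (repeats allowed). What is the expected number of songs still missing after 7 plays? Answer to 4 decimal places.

For each song, P(unseen after 7) = (25/26)^7 = 0.75992.
By linearity of expectation, E[unseen] = 26·(25/26)^7 = 19.75786.

19.7579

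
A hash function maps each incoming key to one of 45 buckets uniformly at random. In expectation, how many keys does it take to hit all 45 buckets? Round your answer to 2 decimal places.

197.77

The wait to go from k to k+1 distinct buckets is geometric with mean 45/(45-k).
E[T] = 45/45 + 45/44 + 45/43 + ... + 45/2 + 45/1 = 45·H_{45}.
H_{45} = 4.395, so E[T] = 197.773.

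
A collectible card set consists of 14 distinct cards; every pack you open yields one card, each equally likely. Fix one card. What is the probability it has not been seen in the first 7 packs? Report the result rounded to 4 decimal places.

Each pack misses the fixed card with probability (14-1)/14 = 13/14, independently.
P(still missing after 7) = (13/14)^7 = 0.59526.

0.5953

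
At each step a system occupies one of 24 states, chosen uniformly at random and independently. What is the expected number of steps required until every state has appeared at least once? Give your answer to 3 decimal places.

90.623

After k distinct states have appeared, the next step gives a new one with probability (24-k)/24, so the expected wait for the (k+1)-th is 24/(24-k).
E[T] = 24/24 + 24/23 + 24/22 + ... + 24/2 + 24/1 = 24·H_{24}.
H_{24} = 3.7760, so E[T] = 90.6230.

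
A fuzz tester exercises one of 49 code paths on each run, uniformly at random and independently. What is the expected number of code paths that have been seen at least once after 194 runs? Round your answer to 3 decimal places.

48.103

For each code path, P(seen in 194 runs) = 1 - (48/49)^194 = 0.9817.
By linearity of expectation, E[distinct seen] = 49·(1 - (48/49)^194) = 48.1027.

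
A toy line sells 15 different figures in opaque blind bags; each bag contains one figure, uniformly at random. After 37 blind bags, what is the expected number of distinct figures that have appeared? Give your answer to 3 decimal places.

13.832

For each figure, P(seen in 37 blind bags) = 1 - (14/15)^37 = 0.9221.
By linearity of expectation, E[distinct seen] = 15·(1 - (14/15)^37) = 13.8320.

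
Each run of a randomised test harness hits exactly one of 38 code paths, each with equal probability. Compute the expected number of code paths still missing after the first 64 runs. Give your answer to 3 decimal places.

For each code path, P(unseen after 64) = (37/38)^64 = 0.1815.
By linearity of expectation, E[unseen] = 38·(37/38)^64 = 6.8952.

6.895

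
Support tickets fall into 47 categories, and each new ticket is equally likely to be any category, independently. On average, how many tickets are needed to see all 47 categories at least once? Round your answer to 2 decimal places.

Split into phases: going from k distinct to k+1 distinct takes on average 47/(47-k) tickets.
E[T] = 47/47 + 47/46 + 47/45 + ... + 47/2 + 47/1 = 47·H_{47}.
H_{47} = 4.438, so E[T] = 208.584.

208.58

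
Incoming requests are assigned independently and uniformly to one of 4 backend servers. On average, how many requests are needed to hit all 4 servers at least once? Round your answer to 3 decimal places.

8.333

After k distinct servers have appeared, the next request gives a new one with probability (4-k)/4, so the expected wait for the (k+1)-th is 4/(4-k).
E[T] = 4/4 + 4/3 + 4/2 + 4/1 = 4·H_{4}.
H_{4} = 2.0833, so E[T] = 8.3333.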